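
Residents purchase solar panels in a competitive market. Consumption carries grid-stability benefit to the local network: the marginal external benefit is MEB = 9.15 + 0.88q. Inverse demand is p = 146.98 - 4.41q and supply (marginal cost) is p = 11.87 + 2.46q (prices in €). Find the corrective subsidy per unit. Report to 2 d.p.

Social marginal benefit = demand + MEB = 156.13 - 3.53q.
Set SMB = MC: 156.13 - 3.53q = 11.87 + 2.46q → q* = 24.0835.
The Pigouvian subsidy equals MEB at q*: 9.15 + 0.88×24.0835 = 30.3435.

subsidy = €30.34 per unit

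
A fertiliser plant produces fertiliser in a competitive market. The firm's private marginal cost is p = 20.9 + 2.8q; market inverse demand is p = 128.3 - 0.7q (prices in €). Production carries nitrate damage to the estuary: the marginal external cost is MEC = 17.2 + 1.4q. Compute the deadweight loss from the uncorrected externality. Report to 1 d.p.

DWL = €369.3

Market equilibrium (private): 20.9 + 2.8q = 128.3 - 0.7q → q_m = 30.6857.
Social marginal cost = private MC + MEC = 38.1 + 4.2q.
Set SMC = demand: 38.1 + 4.2q = 128.3 - 0.7q → q* = 18.4082.
The welfare-loss triangle has base |q_m − q*| and height MEC(q_m) (the vertical gap between SMC and demand is zero at q* and MEC at q_m).
DWL = ½ × 12.2775 × 60.1600 = 369.3072.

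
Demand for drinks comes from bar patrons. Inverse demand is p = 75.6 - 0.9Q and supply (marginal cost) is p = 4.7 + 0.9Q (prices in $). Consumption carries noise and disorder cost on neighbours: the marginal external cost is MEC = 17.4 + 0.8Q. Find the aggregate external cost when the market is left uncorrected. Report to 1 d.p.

Market equilibrium (private): 4.7 + 0.9Q = 75.6 - 0.9Q → Q_m = 39.3889.
Total external cost = ∫₀^{Q_m} (17.4 + 0.8Q) dQ = 17.4×39.3889 + ½×0.8×39.3889² = 1305.9610.

$1306.0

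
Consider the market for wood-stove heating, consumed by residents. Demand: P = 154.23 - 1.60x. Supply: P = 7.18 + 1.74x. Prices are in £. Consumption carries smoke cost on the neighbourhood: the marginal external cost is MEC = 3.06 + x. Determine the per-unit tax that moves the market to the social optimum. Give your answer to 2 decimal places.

tax = £36.24 per unit

Social marginal benefit = demand − MEC = 151.17 - 2.60x.
Set SMB = MC: 151.17 - 2.60x = 7.18 + 1.74x → x* = 33.1774.
The Pigouvian tax equals MEC at x*: 3.06 + 1.00×33.1774 = 36.2374.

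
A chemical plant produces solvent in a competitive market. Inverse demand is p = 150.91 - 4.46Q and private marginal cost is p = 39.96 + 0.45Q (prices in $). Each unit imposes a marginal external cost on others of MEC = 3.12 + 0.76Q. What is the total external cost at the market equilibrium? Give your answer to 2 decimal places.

$264.53

Market equilibrium (private): 39.96 + 0.45Q = 150.91 - 4.46Q → Q_m = 22.5967.
Total external cost = ∫₀^{Q_m} (3.12 + 0.76Q) dQ = 3.12×22.5967 + ½×0.76×22.5967² = 264.5338.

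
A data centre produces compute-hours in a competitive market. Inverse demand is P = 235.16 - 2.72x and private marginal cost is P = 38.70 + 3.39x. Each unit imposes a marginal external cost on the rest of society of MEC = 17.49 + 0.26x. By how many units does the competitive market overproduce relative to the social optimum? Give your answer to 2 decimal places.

Market equilibrium (private): 38.70 + 3.39x = 235.16 - 2.72x → x_m = 32.1538.
Social marginal cost = private MC + MEC = 56.19 + 3.65x.
Set SMC = demand: 56.19 + 3.65x = 235.16 - 2.72x → x* = 28.0958.
Gap = |32.1538 − 28.0958| = 4.0580.

4.06 units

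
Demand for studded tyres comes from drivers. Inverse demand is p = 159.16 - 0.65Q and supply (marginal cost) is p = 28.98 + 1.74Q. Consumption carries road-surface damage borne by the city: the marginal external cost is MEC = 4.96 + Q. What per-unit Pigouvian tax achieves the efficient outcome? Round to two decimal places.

Social marginal benefit = demand − MEC = 154.20 - 1.65Q.
Set SMB = MC: 154.20 - 1.65Q = 28.98 + 1.74Q → Q* = 36.9381.
The Pigouvian tax equals MEC at Q*: 4.96 + 1.00×36.9381 = 41.8981.

tax = 41.90 per unit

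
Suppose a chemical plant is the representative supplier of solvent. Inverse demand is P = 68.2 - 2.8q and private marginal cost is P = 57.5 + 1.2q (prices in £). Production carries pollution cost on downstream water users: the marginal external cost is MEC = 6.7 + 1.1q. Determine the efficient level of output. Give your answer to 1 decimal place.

q* = 0.8

Social marginal cost = private MC + MEC = 64.2 + 2.3q.
Set SMC = demand: 64.2 + 2.3q = 68.2 - 2.8q → q* = 0.7843.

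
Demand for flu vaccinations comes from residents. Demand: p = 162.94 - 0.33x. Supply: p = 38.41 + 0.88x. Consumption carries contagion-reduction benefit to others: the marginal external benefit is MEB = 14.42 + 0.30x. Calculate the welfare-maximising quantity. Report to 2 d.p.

Social marginal benefit = demand + MEB = 177.36 - 0.03x.
Set SMB = MC: 177.36 - 0.03x = 38.41 + 0.88x → x* = 152.6923.

x* = 152.69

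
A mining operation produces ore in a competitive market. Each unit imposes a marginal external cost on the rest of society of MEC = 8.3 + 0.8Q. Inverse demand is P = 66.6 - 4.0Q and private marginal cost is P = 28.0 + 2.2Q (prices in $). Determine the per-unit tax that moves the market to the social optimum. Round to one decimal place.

tax = $11.8 per unit

Social marginal cost = private MC + MEC = 36.3 + 3.0Q.
Set SMC = demand: 36.3 + 3.0Q = 66.6 - 4.0Q → Q* = 4.3286.
The Pigouvian tax equals MEC at Q*: 8.3 + 0.8×4.3286 = 11.7629.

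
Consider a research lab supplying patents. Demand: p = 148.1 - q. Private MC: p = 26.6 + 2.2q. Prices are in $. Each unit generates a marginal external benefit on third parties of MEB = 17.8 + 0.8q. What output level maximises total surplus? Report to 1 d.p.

Social marginal cost = private MC − MEB = 8.8 + 1.4q.
Set SMC = demand: 8.8 + 1.4q = 148.1 - q → q* = 58.0417.

q* = 58.0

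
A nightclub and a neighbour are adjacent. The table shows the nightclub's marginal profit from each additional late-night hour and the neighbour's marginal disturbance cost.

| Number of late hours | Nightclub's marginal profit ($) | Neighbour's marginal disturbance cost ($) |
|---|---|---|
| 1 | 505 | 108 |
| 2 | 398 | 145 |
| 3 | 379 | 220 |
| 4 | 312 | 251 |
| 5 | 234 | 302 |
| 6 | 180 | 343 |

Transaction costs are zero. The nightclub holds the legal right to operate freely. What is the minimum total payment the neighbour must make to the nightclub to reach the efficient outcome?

$414

Left alone the nightclub would choose level 6 (marginal profit stays positive).
Efficient level: k* = 4 (marginal profit ≥ marginal disturbance cost through 4).
The neighbour must at least cover the nightclub's forgone profit from cutting 6→4: 234 + 180 = 414.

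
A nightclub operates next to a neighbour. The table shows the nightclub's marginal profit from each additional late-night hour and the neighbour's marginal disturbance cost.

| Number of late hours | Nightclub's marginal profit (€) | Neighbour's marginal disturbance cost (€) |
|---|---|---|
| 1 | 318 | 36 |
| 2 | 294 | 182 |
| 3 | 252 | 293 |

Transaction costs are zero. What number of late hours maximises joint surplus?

Bargaining reaches the level where marginal profit last exceeds marginal disturbance cost.
That holds through level 2 (294 ≥ 182) but not at 3 (252 < 293).

2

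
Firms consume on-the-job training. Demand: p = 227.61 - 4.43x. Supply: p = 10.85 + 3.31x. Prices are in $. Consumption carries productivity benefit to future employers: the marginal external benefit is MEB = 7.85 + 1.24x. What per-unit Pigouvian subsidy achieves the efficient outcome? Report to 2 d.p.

subsidy = $50.70 per unit

Social marginal benefit = demand + MEB = 235.46 - 3.19x.
Set SMB = MC: 235.46 - 3.19x = 10.85 + 3.31x → x* = 34.5554.
The Pigouvian subsidy equals MEB at x*: 7.85 + 1.24×34.5554 = 50.6987.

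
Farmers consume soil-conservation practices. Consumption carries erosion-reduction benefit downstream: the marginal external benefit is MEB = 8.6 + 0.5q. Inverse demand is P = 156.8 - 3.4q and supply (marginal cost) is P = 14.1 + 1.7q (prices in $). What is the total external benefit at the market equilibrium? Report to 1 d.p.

$436.4

Market equilibrium (private): 14.1 + 1.7q = 156.8 - 3.4q → q_m = 27.9804.
Total external benefit = ∫₀^{q_m} (8.6 + 0.5q) dq = 8.6×27.9804 + ½×0.5×27.9804² = 436.3571.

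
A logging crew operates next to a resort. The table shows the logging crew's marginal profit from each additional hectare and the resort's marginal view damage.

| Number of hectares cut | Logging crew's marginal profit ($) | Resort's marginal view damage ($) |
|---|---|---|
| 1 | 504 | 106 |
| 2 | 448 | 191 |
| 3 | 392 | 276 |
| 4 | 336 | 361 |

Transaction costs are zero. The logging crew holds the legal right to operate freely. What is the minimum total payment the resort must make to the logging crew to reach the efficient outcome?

$336

Left alone the logging crew would choose level 4 (marginal profit stays positive).
Efficient level: k* = 3 (marginal profit ≥ marginal view damage through 3).
The resort must at least cover the logging crew's forgone profit from cutting 4→3: 336 = 336.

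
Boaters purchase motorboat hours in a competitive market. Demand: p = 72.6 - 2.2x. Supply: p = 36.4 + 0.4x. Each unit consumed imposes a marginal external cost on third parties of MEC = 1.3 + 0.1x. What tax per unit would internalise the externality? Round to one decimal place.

tax = 2.6 per unit

Social marginal benefit = demand − MEC = 71.3 - 2.3x.
Set SMB = MC: 71.3 - 2.3x = 36.4 + 0.4x → x* = 12.9259.
The Pigouvian tax equals MEC at x*: 1.3 + 0.1×12.9259 = 2.5926.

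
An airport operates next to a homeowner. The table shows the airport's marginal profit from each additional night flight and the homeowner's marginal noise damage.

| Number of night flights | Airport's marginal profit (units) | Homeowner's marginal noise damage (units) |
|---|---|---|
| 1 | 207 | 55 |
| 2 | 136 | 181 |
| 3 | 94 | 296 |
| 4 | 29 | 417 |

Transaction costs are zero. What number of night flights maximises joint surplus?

Bargaining reaches the level where marginal profit last exceeds marginal noise damage.
That holds through level 1 (207 ≥ 55) but not at 2 (136 < 181).

1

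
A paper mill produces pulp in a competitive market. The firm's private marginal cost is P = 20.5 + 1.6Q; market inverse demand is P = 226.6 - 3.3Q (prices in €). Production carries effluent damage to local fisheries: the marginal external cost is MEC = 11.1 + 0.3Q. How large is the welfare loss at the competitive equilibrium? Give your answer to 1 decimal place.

Market equilibrium (private): 20.5 + 1.6Q = 226.6 - 3.3Q → Q_m = 42.0612.
Social marginal cost = private MC + MEC = 31.6 + 1.9Q.
Set SMC = demand: 31.6 + 1.9Q = 226.6 - 3.3Q → Q* = 37.5000.
Between Q* and Q_m the wedge SMC − demand runs linearly from 0 to MEC(Q_m), so the loss is a triangle.
DWL = ½ × 4.5612 × 23.7184 = 54.0922.

DWL = €54.1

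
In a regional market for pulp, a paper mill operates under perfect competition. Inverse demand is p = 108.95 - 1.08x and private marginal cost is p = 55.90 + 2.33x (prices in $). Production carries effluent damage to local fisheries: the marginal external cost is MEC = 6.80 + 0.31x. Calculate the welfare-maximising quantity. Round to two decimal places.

Social marginal cost = private MC + MEC = 62.70 + 2.64x.
Set SMC = demand: 62.70 + 2.64x = 108.95 - 1.08x → x* = 12.4328.

x* = 12.43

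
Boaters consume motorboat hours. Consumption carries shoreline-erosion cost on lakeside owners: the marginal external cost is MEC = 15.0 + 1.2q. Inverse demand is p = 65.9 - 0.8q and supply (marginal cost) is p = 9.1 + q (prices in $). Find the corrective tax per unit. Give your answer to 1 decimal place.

Social marginal benefit = demand − MEC = 50.9 - 2.0q.
Set SMB = MC: 50.9 - 2.0q = 9.1 + q → q* = 13.9333.
The Pigouvian tax equals MEC at q*: 15.0 + 1.2×13.9333 = 31.7200.

tax = $31.7 per unit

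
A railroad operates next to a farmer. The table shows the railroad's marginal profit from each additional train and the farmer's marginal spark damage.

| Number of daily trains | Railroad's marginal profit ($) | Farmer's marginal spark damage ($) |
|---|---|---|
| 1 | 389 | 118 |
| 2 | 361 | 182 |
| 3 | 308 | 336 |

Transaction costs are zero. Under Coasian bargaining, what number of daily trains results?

Bargaining reaches the level where marginal profit last exceeds marginal spark damage.
That holds through level 2 (361 ≥ 182) but not at 3 (308 < 336).

2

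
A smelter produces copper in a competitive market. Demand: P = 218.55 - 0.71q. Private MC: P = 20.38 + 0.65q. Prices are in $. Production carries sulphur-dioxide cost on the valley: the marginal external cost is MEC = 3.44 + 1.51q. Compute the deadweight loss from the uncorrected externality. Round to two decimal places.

Market equilibrium (private): 20.38 + 0.65q = 218.55 - 0.71q → q_m = 145.7132.
Social marginal cost = private MC + MEC = 23.82 + 2.16q.
Set SMC = demand: 23.82 + 2.16q = 218.55 - 0.71q → q* = 67.8502.
Between q* and q_m the wedge SMC − demand runs linearly from 0 to MEC(q_m), so the loss is a triangle.
DWL = ½ × 77.8630 × 223.4670 = 8699.9055.

DWL = $8699.91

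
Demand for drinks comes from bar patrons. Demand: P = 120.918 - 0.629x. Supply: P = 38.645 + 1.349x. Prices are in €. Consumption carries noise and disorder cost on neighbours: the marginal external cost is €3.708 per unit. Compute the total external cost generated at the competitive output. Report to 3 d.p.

Market equilibrium (private): 38.645 + 1.349x = 120.918 - 0.629x → x_m = 41.5940.
Total external cost = MEC × x_m = 3.708 × 41.5940 = 154.2306.

€154.231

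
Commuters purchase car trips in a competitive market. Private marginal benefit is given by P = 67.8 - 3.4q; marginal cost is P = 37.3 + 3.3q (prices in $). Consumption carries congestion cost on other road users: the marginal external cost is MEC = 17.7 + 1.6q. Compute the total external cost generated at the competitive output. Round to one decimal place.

Market equilibrium (private): 37.3 + 3.3q = 67.8 - 3.4q → q_m = 4.5522.
Total external cost = ∫₀^{q_m} (17.7 + 1.6q) dq = 17.7×4.5522 + ½×1.6×4.5522² = 97.1520.

$97.2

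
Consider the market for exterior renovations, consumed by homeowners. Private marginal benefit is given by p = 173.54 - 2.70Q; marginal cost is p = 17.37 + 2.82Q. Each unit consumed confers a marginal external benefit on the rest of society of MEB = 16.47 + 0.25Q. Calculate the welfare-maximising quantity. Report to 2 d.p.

Social marginal benefit = demand + MEB = 190.01 - 2.45Q.
Set SMB = MC: 190.01 - 2.45Q = 17.37 + 2.82Q → Q* = 32.7590.

Q* = 32.76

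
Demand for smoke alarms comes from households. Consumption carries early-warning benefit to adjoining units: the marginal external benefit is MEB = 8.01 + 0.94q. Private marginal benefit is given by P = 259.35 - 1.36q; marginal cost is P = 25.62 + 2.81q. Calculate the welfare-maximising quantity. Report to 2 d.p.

Social marginal benefit = demand + MEB = 267.36 - 0.42q.
Set SMB = MC: 267.36 - 0.42q = 25.62 + 2.81q → q* = 74.8421.

q* = 74.84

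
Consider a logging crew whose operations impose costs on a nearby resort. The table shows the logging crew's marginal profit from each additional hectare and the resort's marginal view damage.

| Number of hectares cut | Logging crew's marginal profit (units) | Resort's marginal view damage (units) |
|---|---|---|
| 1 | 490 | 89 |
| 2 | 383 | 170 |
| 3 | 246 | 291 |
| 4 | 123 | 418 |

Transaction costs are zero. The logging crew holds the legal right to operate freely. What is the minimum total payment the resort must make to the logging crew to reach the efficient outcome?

Left alone the logging crew would choose level 4 (marginal profit stays positive).
Efficient level: k* = 2 (marginal profit ≥ marginal view damage through 2).
The resort must at least cover the logging crew's forgone profit from cutting 4→2: 246 + 123 = 369.

369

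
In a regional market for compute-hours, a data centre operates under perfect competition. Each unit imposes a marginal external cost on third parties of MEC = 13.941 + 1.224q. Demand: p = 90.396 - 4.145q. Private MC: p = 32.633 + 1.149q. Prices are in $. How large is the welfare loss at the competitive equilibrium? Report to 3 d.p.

DWL = $57.155

Market equilibrium (private): 32.633 + 1.149q = 90.396 - 4.145q → q_m = 10.9110.
Social marginal cost = private MC + MEC = 46.574 + 2.373q.
Set SMC = demand: 46.574 + 2.373q = 90.396 - 4.145q → q* = 6.7232.
Between q* and q_m the wedge SMC − demand runs linearly from 0 to MEC(q_m), so the loss is a triangle.
DWL = ½ × 4.1878 × 27.2961 = 57.1553.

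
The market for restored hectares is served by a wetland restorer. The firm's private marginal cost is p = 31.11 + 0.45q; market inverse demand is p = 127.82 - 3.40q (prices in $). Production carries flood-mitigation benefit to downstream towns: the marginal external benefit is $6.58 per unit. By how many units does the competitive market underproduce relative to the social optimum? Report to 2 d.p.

Market equilibrium (private): 31.11 + 0.45q = 127.82 - 3.40q → q_m = 25.1195.
Social marginal cost = private MC − MEB = 24.53 + 0.45q.
Set SMC = demand: 24.53 + 0.45q = 127.82 - 3.40q → q* = 26.8286.
Gap = |25.1195 − 26.8286| = 1.7091.

1.71 units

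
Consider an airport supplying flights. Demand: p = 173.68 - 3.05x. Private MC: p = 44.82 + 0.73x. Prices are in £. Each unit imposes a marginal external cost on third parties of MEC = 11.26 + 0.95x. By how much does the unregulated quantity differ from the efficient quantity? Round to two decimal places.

Market equilibrium (private): 44.82 + 0.73x = 173.68 - 3.05x → x_m = 34.0899.
Social marginal cost = private MC + MEC = 56.08 + 1.68x.
Set SMC = demand: 56.08 + 1.68x = 173.68 - 3.05x → x* = 24.8626.
Gap = |34.0899 − 24.8626| = 9.2273.

9.23 units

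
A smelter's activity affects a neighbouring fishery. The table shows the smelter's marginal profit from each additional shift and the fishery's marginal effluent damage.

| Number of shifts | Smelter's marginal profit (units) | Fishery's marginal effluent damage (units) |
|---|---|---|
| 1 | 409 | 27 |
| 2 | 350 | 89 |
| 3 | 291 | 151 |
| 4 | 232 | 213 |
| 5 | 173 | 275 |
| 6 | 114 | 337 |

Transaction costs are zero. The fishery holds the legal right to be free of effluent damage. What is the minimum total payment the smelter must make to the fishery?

Efficient level: marginal profit ≥ marginal effluent damage through level 4, so k* = 4.
With the fishery holding the right, the smelter must at least compensate total damage at k*: 27 + 89 + 151 + 213 = 480.

480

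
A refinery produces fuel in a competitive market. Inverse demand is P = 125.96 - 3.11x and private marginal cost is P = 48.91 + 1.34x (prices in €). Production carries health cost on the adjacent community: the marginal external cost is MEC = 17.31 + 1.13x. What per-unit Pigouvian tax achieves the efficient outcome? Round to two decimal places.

Social marginal cost = private MC + MEC = 66.22 + 2.47x.
Set SMC = demand: 66.22 + 2.47x = 125.96 - 3.11x → x* = 10.7061.
The Pigouvian tax equals MEC at x*: 17.31 + 1.13×10.7061 = 29.4079.

tax = €29.41 per unit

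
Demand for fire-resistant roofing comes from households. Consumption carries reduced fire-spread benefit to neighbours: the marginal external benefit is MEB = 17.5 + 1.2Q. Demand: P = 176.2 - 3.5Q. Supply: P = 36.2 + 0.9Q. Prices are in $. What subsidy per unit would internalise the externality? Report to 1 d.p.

Social marginal benefit = demand + MEB = 193.7 - 2.3Q.
Set SMB = MC: 193.7 - 2.3Q = 36.2 + 0.9Q → Q* = 49.2188.
The Pigouvian subsidy equals MEB at Q*: 17.5 + 1.2×49.2188 = 76.5626.

subsidy = $76.6 per unit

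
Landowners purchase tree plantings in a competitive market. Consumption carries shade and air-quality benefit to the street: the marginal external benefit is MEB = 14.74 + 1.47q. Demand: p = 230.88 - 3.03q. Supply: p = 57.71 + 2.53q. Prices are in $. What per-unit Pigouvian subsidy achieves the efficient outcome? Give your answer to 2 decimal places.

subsidy = $82.28 per unit

Social marginal benefit = demand + MEB = 245.62 - 1.56q.
Set SMB = MC: 245.62 - 1.56q = 57.71 + 2.53q → q* = 45.9438.
The Pigouvian subsidy equals MEB at q*: 14.74 + 1.47×45.9438 = 82.2774.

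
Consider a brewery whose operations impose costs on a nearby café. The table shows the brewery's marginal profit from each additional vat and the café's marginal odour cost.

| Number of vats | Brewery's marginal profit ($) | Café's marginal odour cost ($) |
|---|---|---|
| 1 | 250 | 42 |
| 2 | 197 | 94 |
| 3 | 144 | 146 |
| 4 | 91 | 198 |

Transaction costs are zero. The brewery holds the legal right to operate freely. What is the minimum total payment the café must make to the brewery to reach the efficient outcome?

Left alone the brewery would choose level 4 (marginal profit stays positive).
Efficient level: k* = 2 (marginal profit ≥ marginal odour cost through 2).
The café must at least cover the brewery's forgone profit from cutting 4→2: 144 + 91 = 235.

$235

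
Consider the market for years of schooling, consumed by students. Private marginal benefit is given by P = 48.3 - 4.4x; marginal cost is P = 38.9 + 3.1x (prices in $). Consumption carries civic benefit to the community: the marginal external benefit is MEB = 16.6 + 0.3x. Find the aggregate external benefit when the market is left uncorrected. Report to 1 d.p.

Market equilibrium (private): 38.9 + 3.1x = 48.3 - 4.4x → x_m = 1.2533.
Total external benefit = ∫₀^{x_m} (16.6 + 0.3x) dx = 16.6×1.2533 + ½×0.3×1.2533² = 21.0404.

$21.0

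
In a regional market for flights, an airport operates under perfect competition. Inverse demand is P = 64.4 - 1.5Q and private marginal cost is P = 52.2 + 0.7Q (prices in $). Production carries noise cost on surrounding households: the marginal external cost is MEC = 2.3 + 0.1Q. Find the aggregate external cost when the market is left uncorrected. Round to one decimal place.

$14.3

Market equilibrium (private): 52.2 + 0.7Q = 64.4 - 1.5Q → Q_m = 5.5455.
Total external cost = ∫₀^{Q_m} (2.3 + 0.1Q) dQ = 2.3×5.5455 + ½×0.1×5.5455² = 14.2923.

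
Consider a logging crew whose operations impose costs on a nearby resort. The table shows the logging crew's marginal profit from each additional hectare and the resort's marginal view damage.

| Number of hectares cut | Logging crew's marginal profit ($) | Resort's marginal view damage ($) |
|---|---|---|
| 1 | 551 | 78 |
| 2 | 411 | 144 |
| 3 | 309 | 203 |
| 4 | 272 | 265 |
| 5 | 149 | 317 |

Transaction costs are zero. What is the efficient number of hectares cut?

Bargaining reaches the level where marginal profit last exceeds marginal view damage.
That holds through level 4 (272 ≥ 265) but not at 5 (149 < 317).

4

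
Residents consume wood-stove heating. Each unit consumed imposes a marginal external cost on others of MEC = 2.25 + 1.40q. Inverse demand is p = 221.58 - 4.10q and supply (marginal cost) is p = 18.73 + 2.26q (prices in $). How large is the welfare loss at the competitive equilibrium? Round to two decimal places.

Market equilibrium (private): 18.73 + 2.26q = 221.58 - 4.10q → q_m = 31.8947.
Social marginal benefit = demand − MEC = 219.33 - 5.50q.
Set SMB = MC: 219.33 - 5.50q = 18.73 + 2.26q → q* = 25.8505.
The loss is the area between SMB and MC from q* to q_m; with linear curves that's a triangle of height MEC(q_m).
DWL = ½ × 6.0442 × 46.9025 = 141.7440.

DWL = $141.74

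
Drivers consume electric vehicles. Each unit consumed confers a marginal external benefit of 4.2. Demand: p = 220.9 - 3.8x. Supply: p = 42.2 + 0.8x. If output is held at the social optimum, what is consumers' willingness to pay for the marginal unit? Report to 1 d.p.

P = 69.8

Social marginal benefit = demand + MEB = 225.1 - 3.8x.
Set SMB = MC: 225.1 - 3.8x = 42.2 + 0.8x → x* = 39.7609.
Consumer price on the demand curve at x*: 220.9 − 3.8×39.7609 = 69.8086.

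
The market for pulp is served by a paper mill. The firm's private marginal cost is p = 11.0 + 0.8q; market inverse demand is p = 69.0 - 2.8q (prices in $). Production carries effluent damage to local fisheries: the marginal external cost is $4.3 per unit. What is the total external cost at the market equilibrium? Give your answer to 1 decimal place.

Market equilibrium (private): 11.0 + 0.8q = 69.0 - 2.8q → q_m = 16.1111.
Total external cost = MEC × q_m = 4.3 × 16.1111 = 69.2777.

$69.3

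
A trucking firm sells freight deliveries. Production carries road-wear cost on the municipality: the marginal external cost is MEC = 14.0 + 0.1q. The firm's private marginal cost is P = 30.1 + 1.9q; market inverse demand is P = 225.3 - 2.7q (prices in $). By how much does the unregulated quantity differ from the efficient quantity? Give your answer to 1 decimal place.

3.9 units

Market equilibrium (private): 30.1 + 1.9q = 225.3 - 2.7q → q_m = 42.4348.
Social marginal cost = private MC + MEC = 44.1 + 2.0q.
Set SMC = demand: 44.1 + 2.0q = 225.3 - 2.7q → q* = 38.5532.
Gap = |42.4348 − 38.5532| = 3.8816.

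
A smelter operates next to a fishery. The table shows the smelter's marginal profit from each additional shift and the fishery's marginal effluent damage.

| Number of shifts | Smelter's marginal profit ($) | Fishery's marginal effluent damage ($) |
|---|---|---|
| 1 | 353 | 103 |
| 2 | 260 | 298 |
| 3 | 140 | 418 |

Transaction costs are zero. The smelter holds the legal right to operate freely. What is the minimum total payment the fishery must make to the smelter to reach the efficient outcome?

Left alone the smelter would choose level 3 (marginal profit stays positive).
Efficient level: k* = 1 (marginal profit ≥ marginal effluent damage through 1).
The fishery must at least cover the smelter's forgone profit from cutting 3→1: 260 + 140 = 400.

$400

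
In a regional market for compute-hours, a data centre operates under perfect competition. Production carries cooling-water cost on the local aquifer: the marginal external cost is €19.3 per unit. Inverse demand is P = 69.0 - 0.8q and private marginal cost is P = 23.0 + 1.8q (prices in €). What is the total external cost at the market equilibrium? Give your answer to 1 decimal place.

Market equilibrium (private): 23.0 + 1.8q = 69.0 - 0.8q → q_m = 17.6923.
Total external cost = MEC × q_m = 19.3 × 17.6923 = 341.4614.

€341.5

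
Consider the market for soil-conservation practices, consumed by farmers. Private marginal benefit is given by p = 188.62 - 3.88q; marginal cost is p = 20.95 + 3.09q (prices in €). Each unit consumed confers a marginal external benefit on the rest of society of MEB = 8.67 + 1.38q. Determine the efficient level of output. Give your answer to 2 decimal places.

q* = 31.55

Social marginal benefit = demand + MEB = 197.29 - 2.50q.
Set SMB = MC: 197.29 - 2.50q = 20.95 + 3.09q → q* = 31.5456.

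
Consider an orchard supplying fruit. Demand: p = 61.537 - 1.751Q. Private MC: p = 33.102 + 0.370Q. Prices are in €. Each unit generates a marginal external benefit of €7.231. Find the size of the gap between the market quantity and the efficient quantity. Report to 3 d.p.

3.409 units

Market equilibrium (private): 33.102 + 0.370Q = 61.537 - 1.751Q → Q_m = 13.4064.
Social marginal cost = private MC − MEB = 25.871 + 0.370Q.
Set SMC = demand: 25.871 + 0.370Q = 61.537 - 1.751Q → Q* = 16.8157.
Gap = |13.4064 − 16.8157| = 3.4093.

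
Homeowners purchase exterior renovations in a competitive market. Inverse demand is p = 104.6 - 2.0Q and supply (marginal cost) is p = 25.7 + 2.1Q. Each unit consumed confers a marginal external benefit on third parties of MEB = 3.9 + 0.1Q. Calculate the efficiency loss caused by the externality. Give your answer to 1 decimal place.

Market equilibrium (private): 25.7 + 2.1Q = 104.6 - 2.0Q → Q_m = 19.2439.
Social marginal benefit = demand + MEB = 108.5 - 1.9Q.
Set SMB = MC: 108.5 - 1.9Q = 25.7 + 2.1Q → Q* = 20.7000.
The welfare-loss triangle has base |Q_m − Q*| and height MEB(Q_m) (the vertical gap between SMB and MC is zero at Q* and MEB at Q_m).
DWL = ½ × 1.4561 × 5.8244 = 4.2405.

DWL = 4.2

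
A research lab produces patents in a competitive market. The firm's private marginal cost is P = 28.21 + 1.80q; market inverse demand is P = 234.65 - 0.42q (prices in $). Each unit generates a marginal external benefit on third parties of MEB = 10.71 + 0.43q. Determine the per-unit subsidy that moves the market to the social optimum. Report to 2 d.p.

subsidy = $62.87 per unit

Social marginal cost = private MC − MEB = 17.50 + 1.37q.
Set SMC = demand: 17.50 + 1.37q = 234.65 - 0.42q → q* = 121.3128.
The Pigouvian subsidy equals MEB at q*: 10.71 + 0.43×121.3128 = 62.8745.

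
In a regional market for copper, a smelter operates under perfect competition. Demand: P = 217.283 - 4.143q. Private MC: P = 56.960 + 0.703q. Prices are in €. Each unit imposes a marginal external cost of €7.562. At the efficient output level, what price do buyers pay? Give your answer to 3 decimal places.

Social marginal cost = private MC + MEC = 64.522 + 0.703q.
Set SMC = demand: 64.522 + 0.703q = 217.283 - 4.143q → q* = 31.5231.
Consumer price on the demand curve at q*: 217.283 − 4.143×31.5231 = 86.6828.

P = €86.683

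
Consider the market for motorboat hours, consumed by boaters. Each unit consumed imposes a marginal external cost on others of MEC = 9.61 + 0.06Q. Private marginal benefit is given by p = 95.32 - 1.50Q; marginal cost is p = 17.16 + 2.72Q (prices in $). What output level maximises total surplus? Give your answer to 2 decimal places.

Q* = 16.02

Social marginal benefit = demand − MEC = 85.71 - 1.56Q.
Set SMB = MC: 85.71 - 1.56Q = 17.16 + 2.72Q → Q* = 16.0164.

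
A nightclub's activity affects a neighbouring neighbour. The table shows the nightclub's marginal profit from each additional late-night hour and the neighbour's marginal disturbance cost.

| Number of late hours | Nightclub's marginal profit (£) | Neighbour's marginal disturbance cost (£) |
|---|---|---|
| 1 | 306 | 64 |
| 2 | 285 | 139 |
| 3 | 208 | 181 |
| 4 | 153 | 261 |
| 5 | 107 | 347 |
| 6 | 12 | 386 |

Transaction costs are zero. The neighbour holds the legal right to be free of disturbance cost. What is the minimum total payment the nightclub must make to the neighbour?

Efficient level: marginal profit ≥ marginal disturbance cost through level 3, so k* = 3.
With the neighbour holding the right, the nightclub must at least compensate total damage at k*: 64 + 139 + 181 = 384.

£384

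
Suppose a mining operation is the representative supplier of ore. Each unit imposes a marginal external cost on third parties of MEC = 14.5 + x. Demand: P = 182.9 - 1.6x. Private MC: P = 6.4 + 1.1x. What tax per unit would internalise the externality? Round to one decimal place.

tax = 58.3 per unit

Social marginal cost = private MC + MEC = 20.9 + 2.1x.
Set SMC = demand: 20.9 + 2.1x = 182.9 - 1.6x → x* = 43.7838.
The Pigouvian tax equals MEC at x*: 14.5 + 1.0×43.7838 = 58.2838.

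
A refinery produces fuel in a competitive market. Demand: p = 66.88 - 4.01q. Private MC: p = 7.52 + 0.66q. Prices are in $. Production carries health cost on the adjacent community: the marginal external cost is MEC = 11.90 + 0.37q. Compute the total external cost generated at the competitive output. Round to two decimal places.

Market equilibrium (private): 7.52 + 0.66q = 66.88 - 4.01q → q_m = 12.7109.
Total external cost = ∫₀^{q_m} (11.90 + 0.37q) dq = 11.90×12.7109 + ½×0.37×12.7109² = 181.1496.

$181.15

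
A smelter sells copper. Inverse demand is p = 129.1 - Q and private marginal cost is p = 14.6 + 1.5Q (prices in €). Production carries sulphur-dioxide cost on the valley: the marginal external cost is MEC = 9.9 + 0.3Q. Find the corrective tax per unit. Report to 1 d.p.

tax = €21.1 per unit

Social marginal cost = private MC + MEC = 24.5 + 1.8Q.
Set SMC = demand: 24.5 + 1.8Q = 129.1 - Q → Q* = 37.3571.
The Pigouvian tax equals MEC at Q*: 9.9 + 0.3×37.3571 = 21.1071.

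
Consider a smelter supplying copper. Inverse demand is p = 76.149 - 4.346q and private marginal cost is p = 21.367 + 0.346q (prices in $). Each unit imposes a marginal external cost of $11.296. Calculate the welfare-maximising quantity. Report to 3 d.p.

Social marginal cost = private MC + MEC = 32.663 + 0.346q.
Set SMC = demand: 32.663 + 0.346q = 76.149 - 4.346q → q* = 9.2681.

q* = 9.268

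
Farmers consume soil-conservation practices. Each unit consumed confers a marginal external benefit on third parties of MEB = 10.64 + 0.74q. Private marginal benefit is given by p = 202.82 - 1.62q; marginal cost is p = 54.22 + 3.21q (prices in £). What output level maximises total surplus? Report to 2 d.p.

q* = 38.93

Social marginal benefit = demand + MEB = 213.46 - 0.88q.
Set SMB = MC: 213.46 - 0.88q = 54.22 + 3.21q → q* = 38.9340.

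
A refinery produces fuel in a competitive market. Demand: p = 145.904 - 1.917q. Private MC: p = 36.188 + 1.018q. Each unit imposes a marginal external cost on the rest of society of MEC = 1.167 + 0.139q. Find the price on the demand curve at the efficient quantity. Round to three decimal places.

P = 78.211

Social marginal cost = private MC + MEC = 37.355 + 1.157q.
Set SMC = demand: 37.355 + 1.157q = 145.904 - 1.917q → q* = 35.3120.
Consumer price on the demand curve at q*: 145.904 − 1.917×35.3120 = 78.2109.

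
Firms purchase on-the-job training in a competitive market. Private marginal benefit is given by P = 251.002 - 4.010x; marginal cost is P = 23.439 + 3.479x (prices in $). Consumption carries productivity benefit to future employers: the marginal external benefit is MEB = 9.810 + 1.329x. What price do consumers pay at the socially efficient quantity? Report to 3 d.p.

Social marginal benefit = demand + MEB = 260.812 - 2.681x.
Set SMB = MC: 260.812 - 2.681x = 23.439 + 3.479x → x* = 38.5346.
Consumer price on the demand curve at x*: 251.002 − 4.010×38.5346 = 96.4783.

P = $96.478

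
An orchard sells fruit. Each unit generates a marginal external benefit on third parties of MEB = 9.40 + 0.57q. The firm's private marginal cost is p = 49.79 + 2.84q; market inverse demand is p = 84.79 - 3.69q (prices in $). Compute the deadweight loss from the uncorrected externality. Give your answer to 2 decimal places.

Market equilibrium (private): 49.79 + 2.84q = 84.79 - 3.69q → q_m = 5.3599.
Social marginal cost = private MC − MEB = 40.39 + 2.27q.
Set SMC = demand: 40.39 + 2.27q = 84.79 - 3.69q → q* = 7.4497.
Height of the DWL triangle at q_m is demand(q_m) − SMC(q_m) = MEB(q_m) = 12.4551.
DWL = ½ × 2.0898 × 12.4551 = 13.0143.

DWL = $13.01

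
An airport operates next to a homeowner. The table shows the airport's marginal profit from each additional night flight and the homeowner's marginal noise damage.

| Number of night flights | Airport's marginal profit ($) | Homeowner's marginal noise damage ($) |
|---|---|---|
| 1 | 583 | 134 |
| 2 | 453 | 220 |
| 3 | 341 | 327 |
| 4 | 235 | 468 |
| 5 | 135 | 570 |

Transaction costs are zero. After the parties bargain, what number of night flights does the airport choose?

3

Bargaining reaches the level where marginal profit last exceeds marginal noise damage.
That holds through level 3 (341 ≥ 327) but not at 4 (235 < 468).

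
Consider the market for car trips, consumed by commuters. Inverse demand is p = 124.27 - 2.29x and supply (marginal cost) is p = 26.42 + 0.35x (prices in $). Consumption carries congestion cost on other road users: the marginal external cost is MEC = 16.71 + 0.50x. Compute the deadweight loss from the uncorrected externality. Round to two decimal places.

Market equilibrium (private): 26.42 + 0.35x = 124.27 - 2.29x → x_m = 37.0644.
Social marginal benefit = demand − MEC = 107.56 - 2.79x.
Set SMB = MC: 107.56 - 2.79x = 26.42 + 0.35x → x* = 25.8408.
Between x* and x_m the wedge MC − SMB runs linearly from 0 to MEC(x_m), so the loss is a triangle.
DWL = ½ × 11.2236 × 35.2422 = 197.7722.

DWL = $197.77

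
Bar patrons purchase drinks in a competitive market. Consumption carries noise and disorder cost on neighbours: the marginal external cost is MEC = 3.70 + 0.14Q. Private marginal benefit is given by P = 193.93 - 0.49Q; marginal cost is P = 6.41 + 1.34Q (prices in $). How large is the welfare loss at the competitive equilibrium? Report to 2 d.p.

Market equilibrium (private): 6.41 + 1.34Q = 193.93 - 0.49Q → Q_m = 102.4699.
Social marginal benefit = demand − MEC = 190.23 - 0.63Q.
Set SMB = MC: 190.23 - 0.63Q = 6.41 + 1.34Q → Q* = 93.3096.
Height of the DWL triangle at Q_m is MC(Q_m) − SMB(Q_m) = MEC(Q_m) = 18.0458.
DWL = ½ × 9.1603 × 18.0458 = 82.6525.

DWL = $82.65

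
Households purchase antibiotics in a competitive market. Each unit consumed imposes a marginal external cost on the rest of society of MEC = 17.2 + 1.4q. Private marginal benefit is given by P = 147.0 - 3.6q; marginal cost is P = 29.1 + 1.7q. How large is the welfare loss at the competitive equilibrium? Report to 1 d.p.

DWL = 174.4

Market equilibrium (private): 29.1 + 1.7q = 147.0 - 3.6q → q_m = 22.2453.
Social marginal benefit = demand − MEC = 129.8 - 5.0q.
Set SMB = MC: 129.8 - 5.0q = 29.1 + 1.7q → q* = 15.0299.
Height of the DWL triangle at q_m is MC(q_m) − SMB(q_m) = MEC(q_m) = 48.3434.
DWL = ½ × 7.2154 × 48.3434 = 174.4085.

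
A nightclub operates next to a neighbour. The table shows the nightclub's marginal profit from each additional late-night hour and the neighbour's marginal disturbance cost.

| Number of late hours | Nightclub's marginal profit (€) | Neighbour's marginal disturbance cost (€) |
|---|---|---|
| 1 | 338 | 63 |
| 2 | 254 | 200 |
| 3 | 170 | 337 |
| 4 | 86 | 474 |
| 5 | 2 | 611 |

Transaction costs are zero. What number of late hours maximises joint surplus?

Bargaining reaches the level where marginal profit last exceeds marginal disturbance cost.
That holds through level 2 (254 ≥ 200) but not at 3 (170 < 337).

2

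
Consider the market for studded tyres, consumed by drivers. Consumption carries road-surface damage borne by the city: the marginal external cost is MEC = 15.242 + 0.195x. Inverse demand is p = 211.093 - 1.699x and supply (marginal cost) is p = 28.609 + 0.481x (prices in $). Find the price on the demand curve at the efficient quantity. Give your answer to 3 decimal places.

P = $91.453

Social marginal benefit = demand − MEC = 195.851 - 1.894x.
Set SMB = MC: 195.851 - 1.894x = 28.609 + 0.481x → x* = 70.4177.
Consumer price on the demand curve at x*: 211.093 − 1.699×70.4177 = 91.4533.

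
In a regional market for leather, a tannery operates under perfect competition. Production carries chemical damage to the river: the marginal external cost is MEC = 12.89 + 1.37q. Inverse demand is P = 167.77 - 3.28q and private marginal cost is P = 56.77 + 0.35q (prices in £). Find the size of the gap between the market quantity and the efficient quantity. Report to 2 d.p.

10.96 units

Market equilibrium (private): 56.77 + 0.35q = 167.77 - 3.28q → q_m = 30.5785.
Social marginal cost = private MC + MEC = 69.66 + 1.72q.
Set SMC = demand: 69.66 + 1.72q = 167.77 - 3.28q → q* = 19.6220.
Gap = |30.5785 − 19.6220| = 10.9565.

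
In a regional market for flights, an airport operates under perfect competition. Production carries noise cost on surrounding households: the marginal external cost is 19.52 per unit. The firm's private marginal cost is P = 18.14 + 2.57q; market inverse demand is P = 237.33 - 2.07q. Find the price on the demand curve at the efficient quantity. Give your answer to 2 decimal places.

Social marginal cost = private MC + MEC = 37.66 + 2.57q.
Set SMC = demand: 37.66 + 2.57q = 237.33 - 2.07q → q* = 43.0323.
Consumer price on the demand curve at q*: 237.33 − 2.07×43.0323 = 148.2531.

P = 148.25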